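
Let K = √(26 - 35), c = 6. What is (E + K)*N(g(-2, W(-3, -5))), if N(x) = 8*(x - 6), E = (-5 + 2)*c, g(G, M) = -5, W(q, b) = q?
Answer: 1584 - 264*I ≈ 1584.0 - 264.0*I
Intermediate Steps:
K = 3*I (K = √(-9) = 3*I ≈ 3.0*I)
E = -18 (E = (-5 + 2)*6 = -3*6 = -18)
N(x) = -48 + 8*x (N(x) = 8*(-6 + x) = -48 + 8*x)
(E + K)*N(g(-2, W(-3, -5))) = (-18 + 3*I)*(-48 + 8*(-5)) = (-18 + 3*I)*(-48 - 40) = (-18 + 3*I)*(-88) = 1584 - 264*I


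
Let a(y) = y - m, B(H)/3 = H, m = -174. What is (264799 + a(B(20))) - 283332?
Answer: -18299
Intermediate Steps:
B(H) = 3*H
a(y) = 174 + y (a(y) = y - 1*(-174) = y + 174 = 174 + y)
(264799 + a(B(20))) - 283332 = (264799 + (174 + 3*20)) - 283332 = (264799 + (174 + 60)) - 283332 = (264799 + 234) - 283332 = 265033 - 283332 = -18299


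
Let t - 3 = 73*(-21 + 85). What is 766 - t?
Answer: -3909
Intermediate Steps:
t = 4675 (t = 3 + 73*(-21 + 85) = 3 + 73*64 = 3 + 4672 = 4675)
766 - t = 766 - 1*4675 = 766 - 4675 = -3909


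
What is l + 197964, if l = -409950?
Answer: -211986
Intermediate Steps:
l + 197964 = -409950 + 197964 = -211986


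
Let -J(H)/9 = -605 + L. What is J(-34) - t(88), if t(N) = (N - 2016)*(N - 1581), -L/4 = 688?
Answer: -2848291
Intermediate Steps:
L = -2752 (L = -4*688 = -2752)
t(N) = (-2016 + N)*(-1581 + N)
J(H) = 30213 (J(H) = -9*(-605 - 2752) = -9*(-3357) = 30213)
J(-34) - t(88) = 30213 - (3187296 + 88**2 - 3597*88) = 30213 - (3187296 + 7744 - 316536) = 30213 - 1*2878504 = 30213 - 2878504 = -2848291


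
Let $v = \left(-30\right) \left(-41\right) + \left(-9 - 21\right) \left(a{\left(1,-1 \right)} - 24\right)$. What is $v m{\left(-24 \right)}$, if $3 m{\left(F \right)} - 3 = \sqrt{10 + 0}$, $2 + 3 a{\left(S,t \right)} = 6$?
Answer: $1910 + \frac{1910 \sqrt{10}}{3} \approx 3923.3$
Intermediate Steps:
$a{\left(S,t \right)} = \frac{4}{3}$ ($a{\left(S,t \right)} = - \frac{2}{3} + \frac{1}{3} \cdot 6 = - \frac{2}{3} + 2 = \frac{4}{3}$)
$m{\left(F \right)} = 1 + \frac{\sqrt{10}}{3}$ ($m{\left(F \right)} = 1 + \frac{\sqrt{10 + 0}}{3} = 1 + \frac{\sqrt{10}}{3}$)
$v = 1910$ ($v = \left(-30\right) \left(-41\right) + \left(-9 - 21\right) \left(\frac{4}{3} - 24\right) = 1230 - -680 = 1230 + 680 = 1910$)
$v m{\left(-24 \right)} = 1910 \left(1 + \frac{\sqrt{10}}{3}\right) = 1910 + \frac{1910 \sqrt{10}}{3}$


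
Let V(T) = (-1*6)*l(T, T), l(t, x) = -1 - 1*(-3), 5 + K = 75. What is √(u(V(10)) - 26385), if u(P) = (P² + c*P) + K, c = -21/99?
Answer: I*√3166383/11 ≈ 161.77*I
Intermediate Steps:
K = 70 (K = -5 + 75 = 70)
l(t, x) = 2 (l(t, x) = -1 + 3 = 2)
c = -7/33 (c = -21*1/99 = -7/33 ≈ -0.21212)
V(T) = -12 (V(T) = -1*6*2 = -6*2 = -12)
u(P) = 70 + P² - 7*P/33 (u(P) = (P² - 7*P/33) + 70 = 70 + P² - 7*P/33)
√(u(V(10)) - 26385) = √((70 + (-12)² - 7/33*(-12)) - 26385) = √((70 + 144 + 28/11) - 26385) = √(2382/11 - 26385) = √(-287853/11) = I*√3166383/11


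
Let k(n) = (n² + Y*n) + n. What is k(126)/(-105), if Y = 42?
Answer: -1014/5 ≈ -202.80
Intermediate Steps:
k(n) = n² + 43*n (k(n) = (n² + 42*n) + n = n² + 43*n)
k(126)/(-105) = (126*(43 + 126))/(-105) = (126*169)*(-1/105) = 21294*(-1/105) = -1014/5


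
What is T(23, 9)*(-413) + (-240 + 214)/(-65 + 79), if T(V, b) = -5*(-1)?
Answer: -14468/7 ≈ -2066.9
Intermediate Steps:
T(V, b) = 5
T(23, 9)*(-413) + (-240 + 214)/(-65 + 79) = 5*(-413) + (-240 + 214)/(-65 + 79) = -2065 - 26/14 = -2065 - 26*1/14 = -2065 - 13/7 = -14468/7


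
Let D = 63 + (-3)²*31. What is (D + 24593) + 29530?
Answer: 54465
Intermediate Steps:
D = 342 (D = 63 + 9*31 = 63 + 279 = 342)
(D + 24593) + 29530 = (342 + 24593) + 29530 = 24935 + 29530 = 54465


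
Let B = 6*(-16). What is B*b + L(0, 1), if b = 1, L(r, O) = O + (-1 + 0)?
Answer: -96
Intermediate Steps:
L(r, O) = -1 + O (L(r, O) = O - 1 = -1 + O)
B = -96
B*b + L(0, 1) = -96*1 + (-1 + 1) = -96 + 0 = -96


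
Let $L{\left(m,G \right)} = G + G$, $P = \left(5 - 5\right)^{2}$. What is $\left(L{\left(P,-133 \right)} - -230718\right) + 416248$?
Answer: $646700$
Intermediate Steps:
$P = 0$ ($P = 0^{2} = 0$)
$L{\left(m,G \right)} = 2 G$
$\left(L{\left(P,-133 \right)} - -230718\right) + 416248 = \left(2 \left(-133\right) - -230718\right) + 416248 = \left(-266 + 230718\right) + 416248 = 230452 + 416248 = 646700$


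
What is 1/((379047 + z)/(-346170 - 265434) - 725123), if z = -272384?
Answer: -611604/443488233955 ≈ -1.3791e-6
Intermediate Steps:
1/((379047 + z)/(-346170 - 265434) - 725123) = 1/((379047 - 272384)/(-346170 - 265434) - 725123) = 1/(106663/(-611604) - 725123) = 1/(106663*(-1/611604) - 725123) = 1/(-106663/611604 - 725123) = 1/(-443488233955/611604) = -611604/443488233955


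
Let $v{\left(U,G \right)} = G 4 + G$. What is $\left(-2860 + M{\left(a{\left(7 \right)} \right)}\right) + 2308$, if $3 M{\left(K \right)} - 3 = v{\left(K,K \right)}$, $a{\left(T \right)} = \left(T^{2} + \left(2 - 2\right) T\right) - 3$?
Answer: $- \frac{1423}{3} \approx -474.33$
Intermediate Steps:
$a{\left(T \right)} = -3 + T^{2}$ ($a{\left(T \right)} = \left(T^{2} + 0 T\right) - 3 = \left(T^{2} + 0\right) - 3 = T^{2} - 3 = -3 + T^{2}$)
$v{\left(U,G \right)} = 5 G$ ($v{\left(U,G \right)} = 4 G + G = 5 G$)
$M{\left(K \right)} = 1 + \frac{5 K}{3}$
$\left(-2860 + M{\left(a{\left(7 \right)} \right)}\right) + 2308 = \left(-2860 + \left(1 + \frac{5 \left(-3 + 7^{2}\right)}{3}\right)\right) + 2308 = \left(-2860 + \left(1 + \frac{5 \left(-3 + 49\right)}{3}\right)\right) + 2308 = \left(-2860 + \left(1 + \frac{5}{3} \cdot 46\right)\right) + 2308 = \left(-2860 + \left(1 + \frac{230}{3}\right)\right) + 2308 = \left(-2860 + \frac{233}{3}\right) + 2308 = - \frac{8347}{3} + 2308 = - \frac{1423}{3}$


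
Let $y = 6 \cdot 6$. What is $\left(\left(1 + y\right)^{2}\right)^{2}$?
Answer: $1874161$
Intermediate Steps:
$y = 36$
$\left(\left(1 + y\right)^{2}\right)^{2} = \left(\left(1 + 36\right)^{2}\right)^{2} = \left(37^{2}\right)^{2} = 1369^{2} = 1874161$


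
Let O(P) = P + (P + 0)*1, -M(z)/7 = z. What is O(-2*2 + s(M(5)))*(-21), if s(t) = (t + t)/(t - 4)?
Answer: 1204/13 ≈ 92.615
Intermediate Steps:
M(z) = -7*z
s(t) = 2*t/(-4 + t) (s(t) = (2*t)/(-4 + t) = 2*t/(-4 + t))
O(P) = 2*P (O(P) = P + P*1 = P + P = 2*P)
O(-2*2 + s(M(5)))*(-21) = (2*(-2*2 + 2*(-7*5)/(-4 - 7*5)))*(-21) = (2*(-4 + 2*(-35)/(-4 - 35)))*(-21) = (2*(-4 + 2*(-35)/(-39)))*(-21) = (2*(-4 + 2*(-35)*(-1/39)))*(-21) = (2*(-4 + 70/39))*(-21) = (2*(-86/39))*(-21) = -172/39*(-21) = 1204/13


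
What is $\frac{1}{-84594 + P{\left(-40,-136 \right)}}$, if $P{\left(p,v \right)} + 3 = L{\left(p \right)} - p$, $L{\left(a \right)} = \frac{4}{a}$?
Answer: $- \frac{10}{845571} \approx -1.1826 \cdot 10^{-5}$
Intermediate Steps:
$P{\left(p,v \right)} = -3 - p + \frac{4}{p}$ ($P{\left(p,v \right)} = -3 - \left(p - \frac{4}{p}\right) = -3 - p + \frac{4}{p}$)
$\frac{1}{-84594 + P{\left(-40,-136 \right)}} = \frac{1}{-84594 - \left(-37 + \frac{1}{10}\right)} = \frac{1}{-84594 + \left(-3 + 40 + 4 \left(- \frac{1}{40}\right)\right)} = \frac{1}{-84594 - - \frac{369}{10}} = \frac{1}{-84594 + \frac{369}{10}} = \frac{1}{- \frac{845571}{10}} = - \frac{10}{845571}$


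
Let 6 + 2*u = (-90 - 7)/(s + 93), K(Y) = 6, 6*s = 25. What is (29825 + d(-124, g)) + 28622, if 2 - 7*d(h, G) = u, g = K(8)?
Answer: 34075059/583 ≈ 58448.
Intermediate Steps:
s = 25/6 (s = (⅙)*25 = 25/6 ≈ 4.1667)
g = 6
u = -2040/583 (u = -3 + ((-90 - 7)/(25/6 + 93))/2 = -3 + (-97/583/6)/2 = -3 + (-97*6/583)/2 = -3 + (½)*(-582/583) = -3 - 291/583 = -2040/583 ≈ -3.4991)
d(h, G) = 458/583 (d(h, G) = 2/7 - ⅐*(-2040/583) = 2/7 + 2040/4081 = 458/583)
(29825 + d(-124, g)) + 28622 = (29825 + 458/583) + 28622 = 17388433/583 + 28622 = 34075059/583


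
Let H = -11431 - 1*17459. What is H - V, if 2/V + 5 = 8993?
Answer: -129831661/4494 ≈ -28890.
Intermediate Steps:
V = 1/4494 (V = 2/(-5 + 8993) = 2/8988 = 2*(1/8988) = 1/4494 ≈ 0.00022252)
H = -28890 (H = -11431 - 17459 = -28890)
H - V = -28890 - 1*1/4494 = -28890 - 1/4494 = -129831661/4494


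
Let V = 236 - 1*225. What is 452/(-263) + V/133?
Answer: -57223/34979 ≈ -1.6359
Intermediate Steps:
V = 11 (V = 236 - 225 = 11)
452/(-263) + V/133 = 452/(-263) + 11/133 = 452*(-1/263) + 11*(1/133) = -452/263 + 11/133 = -57223/34979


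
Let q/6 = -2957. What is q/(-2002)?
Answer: 8871/1001 ≈ 8.8621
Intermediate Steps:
q = -17742 (q = 6*(-2957) = -17742)
q/(-2002) = -17742/(-2002) = -17742*(-1/2002) = 8871/1001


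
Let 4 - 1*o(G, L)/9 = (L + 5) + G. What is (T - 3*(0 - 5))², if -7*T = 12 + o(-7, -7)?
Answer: 576/49 ≈ 11.755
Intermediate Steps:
o(G, L) = -9 - 9*G - 9*L (o(G, L) = 36 - 9*((L + 5) + G) = 36 - 9*((5 + L) + G) = 36 - 9*(5 + G + L) = 36 + (-45 - 9*G - 9*L) = -9 - 9*G - 9*L)
T = -129/7 (T = -(12 + (-9 - 9*(-7) - 9*(-7)))/7 = -(12 + (-9 + 63 + 63))/7 = -(12 + 117)/7 = -⅐*129 = -129/7 ≈ -18.429)
(T - 3*(0 - 5))² = (-129/7 - 3*(0 - 5))² = (-129/7 - 3*(-5))² = (-129/7 + 15)² = (-24/7)² = 576/49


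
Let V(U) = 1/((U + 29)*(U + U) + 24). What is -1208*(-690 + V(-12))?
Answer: 40009111/48 ≈ 8.3352e+5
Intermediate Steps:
V(U) = 1/(24 + 2*U*(29 + U)) (V(U) = 1/((29 + U)*(2*U) + 24) = 1/(2*U*(29 + U) + 24) = 1/(24 + 2*U*(29 + U)))
-1208*(-690 + V(-12)) = -1208*(-690 + 1/(2*(12 + (-12)² + 29*(-12)))) = -1208*(-690 + 1/(2*(12 + 144 - 348))) = -1208*(-690 + (½)/(-192)) = -1208*(-690 + (½)*(-1/192)) = -1208*(-690 - 1/384) = -1208*(-264961/384) = 40009111/48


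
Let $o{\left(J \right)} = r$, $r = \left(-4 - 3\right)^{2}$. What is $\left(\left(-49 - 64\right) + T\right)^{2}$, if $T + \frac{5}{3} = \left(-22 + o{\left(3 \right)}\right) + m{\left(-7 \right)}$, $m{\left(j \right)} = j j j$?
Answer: $\frac{1669264}{9} \approx 1.8547 \cdot 10^{5}$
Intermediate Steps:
$r = 49$ ($r = \left(-7\right)^{2} = 49$)
$o{\left(J \right)} = 49$
$m{\left(j \right)} = j^{3}$ ($m{\left(j \right)} = j^{2} j = j^{3}$)
$T = - \frac{953}{3}$ ($T = - \frac{5}{3} + \left(\left(-22 + 49\right) + \left(-7\right)^{3}\right) = - \frac{5}{3} + \left(27 - 343\right) = - \frac{5}{3} - 316 = - \frac{953}{3} \approx -317.67$)
$\left(\left(-49 - 64\right) + T\right)^{2} = \left(\left(-49 - 64\right) - \frac{953}{3}\right)^{2} = \left(-113 - \frac{953}{3}\right)^{2} = \left(- \frac{1292}{3}\right)^{2} = \frac{1669264}{9}$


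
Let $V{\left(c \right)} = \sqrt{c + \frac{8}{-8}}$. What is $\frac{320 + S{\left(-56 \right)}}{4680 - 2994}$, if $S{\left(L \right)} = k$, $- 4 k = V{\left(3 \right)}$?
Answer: $\frac{160}{843} - \frac{\sqrt{2}}{6744} \approx 0.18959$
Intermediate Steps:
$V{\left(c \right)} = \sqrt{-1 + c}$ ($V{\left(c \right)} = \sqrt{c + 8 \left(- \frac{1}{8}\right)} = \sqrt{c - 1} = \sqrt{-1 + c}$)
$k = - \frac{\sqrt{2}}{4}$ ($k = - \frac{\sqrt{-1 + 3}}{4} = - \frac{\sqrt{2}}{4} \approx -0.35355$)
$S{\left(L \right)} = - \frac{\sqrt{2}}{4}$
$\frac{320 + S{\left(-56 \right)}}{4680 - 2994} = \frac{320 - \frac{\sqrt{2}}{4}}{4680 - 2994} = \frac{320 - \frac{\sqrt{2}}{4}}{1686} = \left(320 - \frac{\sqrt{2}}{4}\right) \frac{1}{1686} = \frac{160}{843} - \frac{\sqrt{2}}{6744}$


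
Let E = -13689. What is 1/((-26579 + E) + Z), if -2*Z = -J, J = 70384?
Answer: -1/5076 ≈ -0.00019701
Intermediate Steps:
Z = 35192 (Z = -(-1)*70384/2 = -1/2*(-70384) = 35192)
1/((-26579 + E) + Z) = 1/((-26579 - 13689) + 35192) = 1/(-40268 + 35192) = 1/(-5076) = -1/5076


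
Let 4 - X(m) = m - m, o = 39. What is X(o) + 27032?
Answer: 27036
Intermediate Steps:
X(m) = 4 (X(m) = 4 - (m - m) = 4 - 1*0 = 4 + 0 = 4)
X(o) + 27032 = 4 + 27032 = 27036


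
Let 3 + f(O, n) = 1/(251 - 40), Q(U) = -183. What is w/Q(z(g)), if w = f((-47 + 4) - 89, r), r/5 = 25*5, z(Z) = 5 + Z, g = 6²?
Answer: 632/38613 ≈ 0.016368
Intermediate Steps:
g = 36
r = 625 (r = 5*(25*5) = 5*125 = 625)
f(O, n) = -632/211 (f(O, n) = -3 + 1/(251 - 40) = -3 + 1/211 = -632/211)
w = -632/211 ≈ -2.9953
w/Q(z(g)) = -632/211/(-183) = -632/211*(-1/183) = 632/38613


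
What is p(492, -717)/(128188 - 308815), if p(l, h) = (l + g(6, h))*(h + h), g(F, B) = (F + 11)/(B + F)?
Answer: 167202010/42808599 ≈ 3.9058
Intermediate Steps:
g(F, B) = (11 + F)/(B + F)
p(l, h) = 2*h*(l + 17/(6 + h)) (p(l, h) = (l + (11 + 6)/(h + 6))*(h + h) = (l + 17/(6 + h))*(2*h) = 2*h*(l + 17/(6 + h)))
p(492, -717)/(128188 - 308815) = (2*(-717)*(17 + 492*(6 - 717))/(6 - 717))/(128188 - 308815) = (2*(-717)*(17 + 492*(-711))/(-711))/(-180627) = (2*(-717)*(-1/711)*(17 - 349812))*(-1/180627) = (2*(-717)*(-1/711)*(-349795))*(-1/180627) = -167202010/237*(-1/180627) = 167202010/42808599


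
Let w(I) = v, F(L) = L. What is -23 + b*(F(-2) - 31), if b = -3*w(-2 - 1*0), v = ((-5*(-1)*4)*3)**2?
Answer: 356377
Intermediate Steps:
v = 3600 (v = ((5*4)*3)**2 = (20*3)**2 = 60**2 = 3600)
w(I) = 3600
b = -10800 (b = -3*3600 = -10800)
-23 + b*(F(-2) - 31) = -23 - 10800*(-2 - 31) = -23 - 10800*(-33) = -23 + 356400 = 356377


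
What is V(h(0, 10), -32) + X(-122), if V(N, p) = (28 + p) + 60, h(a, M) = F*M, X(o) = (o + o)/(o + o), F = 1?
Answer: 57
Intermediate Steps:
X(o) = 1 (X(o) = (2*o)/((2*o)) = (2*o)*(1/(2*o)) = 1)
h(a, M) = M (h(a, M) = 1*M = M)
V(N, p) = 88 + p
V(h(0, 10), -32) + X(-122) = (88 - 32) + 1 = 56 + 1 = 57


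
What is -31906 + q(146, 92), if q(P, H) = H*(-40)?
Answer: -35586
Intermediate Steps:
q(P, H) = -40*H
-31906 + q(146, 92) = -31906 - 40*92 = -31906 - 3680 = -35586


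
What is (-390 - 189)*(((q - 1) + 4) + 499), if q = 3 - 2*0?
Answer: -292395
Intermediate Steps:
q = 3 (q = 3 + 0 = 3)
(-390 - 189)*(((q - 1) + 4) + 499) = (-390 - 189)*(((3 - 1) + 4) + 499) = -579*((2 + 4) + 499) = -579*(6 + 499) = -579*505 = -292395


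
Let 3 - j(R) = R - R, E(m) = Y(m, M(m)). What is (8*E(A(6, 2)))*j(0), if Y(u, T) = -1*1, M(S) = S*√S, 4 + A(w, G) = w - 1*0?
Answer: -24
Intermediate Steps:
A(w, G) = -4 + w (A(w, G) = -4 + (w - 1*0) = -4 + (w + 0) = -4 + w)
M(S) = S^(3/2)
Y(u, T) = -1
E(m) = -1
j(R) = 3 (j(R) = 3 - (R - R) = 3 - 1*0 = 3 + 0 = 3)
(8*E(A(6, 2)))*j(0) = (8*(-1))*3 = -8*3 = -24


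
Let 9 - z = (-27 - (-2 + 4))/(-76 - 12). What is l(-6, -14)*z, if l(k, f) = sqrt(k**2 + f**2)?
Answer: 763*sqrt(58)/44 ≈ 132.06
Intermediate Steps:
l(k, f) = sqrt(f**2 + k**2)
z = 763/88 (z = 9 - (-27 - (-2 + 4))/(-76 - 12) = 9 - (-27 - 1*2)/(-88) = 9 - (-27 - 2)*(-1)/88 = 9 - (-29)*(-1)/88 = 9 - 1*29/88 = 9 - 29/88 = 763/88 ≈ 8.6705)
l(-6, -14)*z = sqrt((-14)**2 + (-6)**2)*(763/88) = sqrt(196 + 36)*(763/88) = sqrt(232)*(763/88) = (2*sqrt(58))*(763/88) = 763*sqrt(58)/44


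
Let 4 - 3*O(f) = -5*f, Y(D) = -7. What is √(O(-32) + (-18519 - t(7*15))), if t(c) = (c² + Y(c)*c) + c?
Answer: I*√28966 ≈ 170.19*I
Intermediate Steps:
t(c) = c² - 6*c (t(c) = (c² - 7*c) + c = c² - 6*c)
O(f) = 4/3 + 5*f/3 (O(f) = 4/3 - (-5)*f/3 = 4/3 + 5*f/3)
√(O(-32) + (-18519 - t(7*15))) = √((4/3 + (5/3)*(-32)) + (-18519 - 7*15*(-6 + 7*15))) = √((4/3 - 160/3) + (-18519 - 105*(-6 + 105))) = √(-52 + (-18519 - 105*99)) = √(-52 + (-18519 - 1*10395)) = √(-52 + (-18519 - 10395)) = √(-52 - 28914) = √(-28966) = I*√28966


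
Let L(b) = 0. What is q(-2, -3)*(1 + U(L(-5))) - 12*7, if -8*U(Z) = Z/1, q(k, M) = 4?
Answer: -80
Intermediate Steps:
U(Z) = -Z/8 (U(Z) = -Z/(8*1) = -Z/8)
q(-2, -3)*(1 + U(L(-5))) - 12*7 = 4*(1 - 1/8*0) - 12*7 = 4*(1 + 0) - 84 = 4*1 - 84 = 4 - 84 = -80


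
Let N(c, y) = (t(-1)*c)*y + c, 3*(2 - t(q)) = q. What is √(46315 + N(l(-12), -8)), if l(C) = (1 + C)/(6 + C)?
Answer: √1666174/6 ≈ 215.13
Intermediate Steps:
t(q) = 2 - q/3
l(C) = (1 + C)/(6 + C)
N(c, y) = c + 7*c*y/3 (N(c, y) = ((2 - ⅓*(-1))*c)*y + c = ((2 + ⅓)*c)*y + c = (7*c/3)*y + c = 7*c*y/3 + c = c + 7*c*y/3)
√(46315 + N(l(-12), -8)) = √(46315 + ((1 - 12)/(6 - 12))*(3 + 7*(-8))/3) = √(46315 + (-11/(-6))*(3 - 56)/3) = √(46315 + (⅓)*(-⅙*(-11))*(-53)) = √(46315 + (⅓)*(11/6)*(-53)) = √(46315 - 583/18) = √(833087/18) = √1666174/6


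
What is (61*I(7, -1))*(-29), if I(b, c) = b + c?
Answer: -10614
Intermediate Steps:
(61*I(7, -1))*(-29) = (61*(7 - 1))*(-29) = (61*6)*(-29) = 366*(-29) = -10614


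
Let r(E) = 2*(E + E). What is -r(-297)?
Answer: 1188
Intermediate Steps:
r(E) = 4*E (r(E) = 2*(2*E) = 4*E)
-r(-297) = -4*(-297) = -1*(-1188) = 1188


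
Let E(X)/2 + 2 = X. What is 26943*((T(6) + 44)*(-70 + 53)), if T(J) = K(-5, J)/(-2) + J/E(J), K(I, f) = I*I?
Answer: -59085999/4 ≈ -1.4772e+7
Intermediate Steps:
K(I, f) = I²
E(X) = -4 + 2*X
T(J) = -25/2 + J/(-4 + 2*J) (T(J) = (-5)²/(-2) + J/(-4 + 2*J) = 25*(-½) + J/(-4 + 2*J) = -25/2 + J/(-4 + 2*J))
26943*((T(6) + 44)*(-70 + 53)) = 26943*(((25 - 12*6)/(-2 + 6) + 44)*(-70 + 53)) = 26943*(((25 - 72)/4 + 44)*(-17)) = 26943*(((¼)*(-47) + 44)*(-17)) = 26943*((-47/4 + 44)*(-17)) = 26943*((129/4)*(-17)) = 26943*(-2193/4) = -59085999/4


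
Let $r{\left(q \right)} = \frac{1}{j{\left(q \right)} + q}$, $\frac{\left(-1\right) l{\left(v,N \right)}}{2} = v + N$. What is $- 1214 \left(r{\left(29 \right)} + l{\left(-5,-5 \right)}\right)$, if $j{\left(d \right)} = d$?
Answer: $- \frac{704727}{29} \approx -24301.0$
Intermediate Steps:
$l{\left(v,N \right)} = - 2 N - 2 v$ ($l{\left(v,N \right)} = - 2 \left(v + N\right) = - 2 \left(N + v\right) = - 2 N - 2 v$)
$r{\left(q \right)} = \frac{1}{2 q}$ ($r{\left(q \right)} = \frac{1}{q + q} = \frac{1}{2 q}$)
$- 1214 \left(r{\left(29 \right)} + l{\left(-5,-5 \right)}\right) = - 1214 \left(\frac{1}{2 \cdot 29} - -20\right) = - 1214 \left(\frac{1}{2} \cdot \frac{1}{29} + \left(10 + 10\right)\right) = - 1214 \left(\frac{1}{58} + 20\right) = \left(-1214\right) \frac{1161}{58} = - \frac{704727}{29}$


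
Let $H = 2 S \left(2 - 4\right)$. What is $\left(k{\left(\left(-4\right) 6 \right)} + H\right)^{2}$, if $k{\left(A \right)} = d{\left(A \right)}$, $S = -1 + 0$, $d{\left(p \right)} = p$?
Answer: $400$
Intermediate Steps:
$S = -1$
$k{\left(A \right)} = A$
$H = 4$ ($H = 2 \left(-1\right) \left(2 - 4\right) = \left(-2\right) \left(-2\right) = 4$)
$\left(k{\left(\left(-4\right) 6 \right)} + H\right)^{2} = \left(\left(-4\right) 6 + 4\right)^{2} = \left(-24 + 4\right)^{2} = \left(-20\right)^{2} = 400$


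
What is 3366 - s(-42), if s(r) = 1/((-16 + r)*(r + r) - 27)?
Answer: 16308269/4845 ≈ 3366.0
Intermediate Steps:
s(r) = 1/(-27 + 2*r*(-16 + r)) (s(r) = 1/((-16 + r)*(2*r) - 27) = 1/(2*r*(-16 + r) - 27) = 1/(-27 + 2*r*(-16 + r)))
3366 - s(-42) = 3366 - 1/(-27 - 32*(-42) + 2*(-42)**2) = 3366 - 1/(-27 + 1344 + 2*1764) = 3366 - 1/(-27 + 1344 + 3528) = 3366 - 1/4845 = 16308269/4845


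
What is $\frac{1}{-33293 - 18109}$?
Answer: $- \frac{1}{51402} \approx -1.9454 \cdot 10^{-5}$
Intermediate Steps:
$\frac{1}{-33293 - 18109} = \frac{1}{-51402} = - \frac{1}{51402}$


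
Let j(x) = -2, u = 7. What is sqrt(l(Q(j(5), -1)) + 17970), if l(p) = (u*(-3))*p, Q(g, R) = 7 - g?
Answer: sqrt(17781) ≈ 133.35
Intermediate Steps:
l(p) = -21*p (l(p) = (7*(-3))*p = -21*p)
sqrt(l(Q(j(5), -1)) + 17970) = sqrt(-21*(7 - 1*(-2)) + 17970) = sqrt(-21*(7 + 2) + 17970) = sqrt(-21*9 + 17970) = sqrt(-189 + 17970) = sqrt(17781)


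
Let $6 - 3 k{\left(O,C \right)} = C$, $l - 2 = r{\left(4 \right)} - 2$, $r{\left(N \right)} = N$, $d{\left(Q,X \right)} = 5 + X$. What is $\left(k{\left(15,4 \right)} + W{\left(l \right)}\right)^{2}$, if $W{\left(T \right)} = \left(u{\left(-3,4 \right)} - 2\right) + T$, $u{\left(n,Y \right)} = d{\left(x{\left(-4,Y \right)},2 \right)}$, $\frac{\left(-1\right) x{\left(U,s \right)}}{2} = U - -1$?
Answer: $\frac{841}{9} \approx 93.444$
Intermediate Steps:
$x{\left(U,s \right)} = -2 - 2 U$ ($x{\left(U,s \right)} = - 2 \left(U - -1\right) = - 2 \left(U + 1\right) = - 2 \left(1 + U\right) = -2 - 2 U$)
$u{\left(n,Y \right)} = 7$ ($u{\left(n,Y \right)} = 5 + 2 = 7$)
$l = 4$ ($l = 2 + \left(4 - 2\right) = 2 + 2 = 4$)
$W{\left(T \right)} = 5 + T$ ($W{\left(T \right)} = \left(7 - 2\right) + T = 5 + T$)
$k{\left(O,C \right)} = 2 - \frac{C}{3}$
$\left(k{\left(15,4 \right)} + W{\left(l \right)}\right)^{2} = \left(\left(2 - \frac{4}{3}\right) + \left(5 + 4\right)\right)^{2} = \left(\left(2 - \frac{4}{3}\right) + 9\right)^{2} = \left(\frac{2}{3} + 9\right)^{2} = \left(\frac{29}{3}\right)^{2} = \frac{841}{9}$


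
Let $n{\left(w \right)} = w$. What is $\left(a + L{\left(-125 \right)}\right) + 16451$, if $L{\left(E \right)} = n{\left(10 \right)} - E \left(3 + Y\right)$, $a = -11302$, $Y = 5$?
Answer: $6159$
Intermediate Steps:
$L{\left(E \right)} = 10 - 8 E$ ($L{\left(E \right)} = 10 - E \left(3 + 5\right) = 10 - E 8 = 10 - 8 E$)
$\left(a + L{\left(-125 \right)}\right) + 16451 = \left(-11302 + \left(10 - -1000\right)\right) + 16451 = \left(-11302 + \left(10 + 1000\right)\right) + 16451 = \left(-11302 + 1010\right) + 16451 = -10292 + 16451 = 6159$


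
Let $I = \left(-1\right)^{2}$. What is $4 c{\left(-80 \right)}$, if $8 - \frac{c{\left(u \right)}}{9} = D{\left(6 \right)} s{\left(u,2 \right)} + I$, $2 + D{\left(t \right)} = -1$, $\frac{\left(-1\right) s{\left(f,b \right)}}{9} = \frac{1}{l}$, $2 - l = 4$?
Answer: $738$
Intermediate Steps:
$I = 1$
$l = -2$ ($l = 2 - 4 = -2$)
$s{\left(f,b \right)} = \frac{9}{2}$ ($s{\left(f,b \right)} = - \frac{9}{-2} = \left(-9\right) \left(- \frac{1}{2}\right) = \frac{9}{2}$)
$D{\left(t \right)} = -3$ ($D{\left(t \right)} = -2 - 1 = -3$)
$c{\left(u \right)} = \frac{369}{2}$ ($c{\left(u \right)} = 72 - 9 \left(\left(-3\right) \frac{9}{2} + 1\right) = 72 - 9 \left(- \frac{27}{2} + 1\right) = 72 - - \frac{225}{2} = 72 + \frac{225}{2} = \frac{369}{2}$)
$4 c{\left(-80 \right)} = 4 \cdot \frac{369}{2} = 738$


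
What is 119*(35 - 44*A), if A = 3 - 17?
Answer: 77469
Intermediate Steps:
A = -14
119*(35 - 44*A) = 119*(35 - 44*(-14)) = 119*(35 + 616) = 119*651 = 77469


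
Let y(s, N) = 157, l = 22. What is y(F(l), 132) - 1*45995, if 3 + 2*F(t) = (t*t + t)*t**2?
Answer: -45838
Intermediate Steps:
F(t) = -3/2 + t**2*(t + t**2)/2 (F(t) = -3/2 + ((t*t + t)*t**2)/2 = -3/2 + ((t**2 + t)*t**2)/2 = -3/2 + ((t + t**2)*t**2)/2 = -3/2 + (t**2*(t + t**2))/2 = -3/2 + t**2*(t + t**2)/2)
y(F(l), 132) - 1*45995 = 157 - 1*45995 = 157 - 45995 = -45838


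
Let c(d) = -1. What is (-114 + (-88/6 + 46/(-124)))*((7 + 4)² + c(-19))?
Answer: -480020/31 ≈ -15485.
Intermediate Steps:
(-114 + (-88/6 + 46/(-124)))*((7 + 4)² + c(-19)) = (-114 + (-88/6 + 46/(-124)))*((7 + 4)² - 1) = (-114 + (-88*⅙ + 46*(-1/124)))*(11² - 1) = (-114 + (-44/3 - 23/62))*(121 - 1) = (-114 - 2797/186)*120 = -24001/186*120 = -480020/31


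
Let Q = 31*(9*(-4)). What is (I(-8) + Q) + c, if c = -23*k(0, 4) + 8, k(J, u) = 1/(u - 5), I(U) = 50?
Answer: -1035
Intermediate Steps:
k(J, u) = 1/(-5 + u)
Q = -1116 (Q = 31*(-36) = -1116)
c = 31 (c = -23/(-5 + 4) + 8 = -23/(-1) + 8 = -23*(-1) + 8 = 23 + 8 = 31)
(I(-8) + Q) + c = (50 - 1116) + 31 = -1066 + 31 = -1035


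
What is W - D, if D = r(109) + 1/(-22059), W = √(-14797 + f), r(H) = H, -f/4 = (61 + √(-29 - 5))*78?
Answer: -2404430/22059 + √(-33829 - 312*I*√34) ≈ -104.06 - 183.99*I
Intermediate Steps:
f = -19032 - 312*I*√34 (f = -4*(61 + √(-29 - 5))*78 = -4*(61 + √(-34))*78 = -4*(61 + I*√34)*78 = -4*(4758 + 78*I*√34) = -19032 - 312*I*√34 ≈ -19032.0 - 1819.3*I)
W = √(-33829 - 312*I*√34) (W = √(-14797 + (-19032 - 312*I*√34)) = √(-33829 - 312*I*√34) ≈ 4.9438 - 183.99*I)
D = 2404430/22059 (D = 109 + 1/(-22059) = 109 - 1/22059 = 2404430/22059 ≈ 109.00)
W - D = √(-33829 - 312*I*√34) - 1*2404430/22059 = √(-33829 - 312*I*√34) - 2404430/22059 = -2404430/22059 + √(-33829 - 312*I*√34)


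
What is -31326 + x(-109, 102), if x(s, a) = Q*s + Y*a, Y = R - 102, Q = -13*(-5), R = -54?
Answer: -54323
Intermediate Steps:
Q = 65
Y = -156 (Y = -54 - 102 = -156)
x(s, a) = -156*a + 65*s (x(s, a) = 65*s - 156*a = -156*a + 65*s)
-31326 + x(-109, 102) = -31326 + (-156*102 + 65*(-109)) = -31326 + (-15912 - 7085) = -31326 - 22997 = -54323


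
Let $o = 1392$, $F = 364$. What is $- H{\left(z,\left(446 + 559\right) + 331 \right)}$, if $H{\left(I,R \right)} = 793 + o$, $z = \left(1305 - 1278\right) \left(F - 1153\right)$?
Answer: $-2185$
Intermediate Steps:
$z = -21303$ ($z = \left(1305 - 1278\right) \left(364 - 1153\right) = 27 \left(-789\right) = -21303$)
$H{\left(I,R \right)} = 2185$ ($H{\left(I,R \right)} = 793 + 1392 = 2185$)
$- H{\left(z,\left(446 + 559\right) + 331 \right)} = \left(-1\right) 2185 = -2185$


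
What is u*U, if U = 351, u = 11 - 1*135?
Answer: -43524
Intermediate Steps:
u = -124 (u = 11 - 135 = -124)
u*U = -124*351 = -43524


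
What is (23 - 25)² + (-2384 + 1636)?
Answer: -744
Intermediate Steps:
(23 - 25)² + (-2384 + 1636) = (-2)² - 748 = 4 - 748 = -744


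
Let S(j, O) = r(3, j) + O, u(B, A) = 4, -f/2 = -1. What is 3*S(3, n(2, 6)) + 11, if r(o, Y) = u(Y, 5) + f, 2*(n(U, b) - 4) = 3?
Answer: 91/2 ≈ 45.500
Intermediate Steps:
f = 2 (f = -2*(-1) = 2)
n(U, b) = 11/2 (n(U, b) = 4 + (1/2)*3 = 4 + 3/2 = 11/2)
r(o, Y) = 6 (r(o, Y) = 4 + 2 = 6)
S(j, O) = 6 + O
3*S(3, n(2, 6)) + 11 = 3*(6 + 11/2) + 11 = 3*(23/2) + 11 = 69/2 + 11 = 91/2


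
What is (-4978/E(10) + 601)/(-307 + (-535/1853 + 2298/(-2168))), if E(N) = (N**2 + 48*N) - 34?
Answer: -324566024768/169086699873 ≈ -1.9195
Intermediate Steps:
E(N) = -34 + N**2 + 48*N
(-4978/E(10) + 601)/(-307 + (-535/1853 + 2298/(-2168))) = (-4978/(-34 + 10**2 + 48*10) + 601)/(-307 + (-535/1853 + 2298/(-2168))) = (-4978/(-34 + 100 + 480) + 601)/(-307 + (-535*1/1853 + 2298*(-1/2168))) = (-4978/546 + 601)/(-307 + (-535/1853 - 1149/1084)) = (-4978*1/546 + 601)/(-307 - 2709037/2008652) = (-2489/273 + 601)/(-619365201/2008652) = (161584/273)*(-2008652/619365201) = -324566024768/169086699873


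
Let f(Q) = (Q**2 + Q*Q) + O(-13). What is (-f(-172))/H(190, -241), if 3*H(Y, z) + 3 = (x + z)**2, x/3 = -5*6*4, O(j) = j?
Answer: -177465/361198 ≈ -0.49132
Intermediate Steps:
x = -360 (x = 3*(-5*6*4) = 3*(-30*4) = 3*(-120) = -360)
f(Q) = -13 + 2*Q**2 (f(Q) = (Q**2 + Q*Q) - 13 = (Q**2 + Q**2) - 13 = 2*Q**2 - 13 = -13 + 2*Q**2)
H(Y, z) = -1 + (-360 + z)**2/3
(-f(-172))/H(190, -241) = (-(-13 + 2*(-172)**2))/(-1 + (-360 - 241)**2/3) = (-(-13 + 2*29584))/(-1 + (1/3)*(-601)**2) = (-(-13 + 59168))/(-1 + (1/3)*361201) = (-1*59155)/(-1 + 361201/3) = -59155/361198/3 = -59155*3/361198 = -177465/361198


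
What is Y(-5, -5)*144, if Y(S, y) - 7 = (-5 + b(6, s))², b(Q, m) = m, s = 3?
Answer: 1584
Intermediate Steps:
Y(S, y) = 11 (Y(S, y) = 7 + (-5 + 3)² = 7 + (-2)² = 7 + 4 = 11)
Y(-5, -5)*144 = 11*144 = 1584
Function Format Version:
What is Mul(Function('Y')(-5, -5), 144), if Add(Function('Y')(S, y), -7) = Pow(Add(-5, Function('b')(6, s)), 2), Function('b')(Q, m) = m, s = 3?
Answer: 1584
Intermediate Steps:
Function('Y')(S, y) = 11 (Function('Y')(S, y) = Add(7, Pow(Add(-5, 3), 2)) = Add(7, Pow(-2, 2)) = Add(7, 4) = 11)
Mul(Function('Y')(-5, -5), 144) = Mul(11, 144) = 1584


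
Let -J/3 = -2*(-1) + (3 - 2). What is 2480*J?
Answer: -22320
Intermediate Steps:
J = -9 (J = -3*(-2*(-1) + (3 - 2)) = -3*(2 + 1) = -3*3 = -9)
2480*J = 2480*(-9) = -22320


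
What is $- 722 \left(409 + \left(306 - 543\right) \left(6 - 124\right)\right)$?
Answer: $-20486750$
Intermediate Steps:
$- 722 \left(409 + \left(306 - 543\right) \left(6 - 124\right)\right) = - 722 \left(409 - -27966\right) = - 722 \left(409 + 27966\right) = \left(-722\right) 28375 = -20486750$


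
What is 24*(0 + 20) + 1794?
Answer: 2274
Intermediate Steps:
24*(0 + 20) + 1794 = 24*20 + 1794 = 480 + 1794 = 2274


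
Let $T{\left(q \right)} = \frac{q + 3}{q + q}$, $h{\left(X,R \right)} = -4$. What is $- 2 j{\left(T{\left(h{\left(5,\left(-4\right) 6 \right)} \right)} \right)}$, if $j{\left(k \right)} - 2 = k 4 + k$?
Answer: $- \frac{21}{4} \approx -5.25$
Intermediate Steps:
$T{\left(q \right)} = \frac{3 + q}{2 q}$
$j{\left(k \right)} = 2 + 5 k$ ($j{\left(k \right)} = 2 + \left(k 4 + k\right) = 2 + \left(4 k + k\right) = 2 + 5 k$)
$- 2 j{\left(T{\left(h{\left(5,\left(-4\right) 6 \right)} \right)} \right)} = - 2 \left(2 + 5 \frac{3 - 4}{2 \left(-4\right)}\right) = - 2 \left(2 + 5 \cdot \frac{1}{2} \left(- \frac{1}{4}\right) \left(-1\right)\right) = - 2 \left(2 + 5 \cdot \frac{1}{8}\right) = - 2 \left(2 + \frac{5}{8}\right) = \left(-2\right) \frac{21}{8} = - \frac{21}{4}$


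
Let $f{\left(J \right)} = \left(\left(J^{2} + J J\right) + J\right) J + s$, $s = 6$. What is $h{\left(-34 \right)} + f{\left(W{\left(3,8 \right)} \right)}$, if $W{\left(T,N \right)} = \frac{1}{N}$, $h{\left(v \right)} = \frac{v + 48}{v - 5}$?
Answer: $\frac{56515}{9984} \approx 5.6606$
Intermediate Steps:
$h{\left(v \right)} = \frac{48 + v}{-5 + v}$
$f{\left(J \right)} = 6 + J \left(J + 2 J^{2}\right)$ ($f{\left(J \right)} = \left(\left(J^{2} + J J\right) + J\right) J + 6 = \left(\left(J^{2} + J^{2}\right) + J\right) J + 6 = \left(2 J^{2} + J\right) J + 6 = \left(J + 2 J^{2}\right) J + 6 = J \left(J + 2 J^{2}\right) + 6 = 6 + J \left(J + 2 J^{2}\right)$)
$h{\left(-34 \right)} + f{\left(W{\left(3,8 \right)} \right)} = \frac{48 - 34}{-5 - 34} + \left(6 + \left(\frac{1}{8}\right)^{2} + 2 \left(\frac{1}{8}\right)^{3}\right) = \frac{1}{-39} \cdot 14 + \left(6 + \left(\frac{1}{8}\right)^{2} + \frac{2}{512}\right) = \left(- \frac{1}{39}\right) 14 + \left(6 + \frac{1}{64} + 2 \cdot \frac{1}{512}\right) = - \frac{14}{39} + \left(6 + \frac{1}{64} + \frac{1}{256}\right) = - \frac{14}{39} + \frac{1541}{256} = \frac{56515}{9984}$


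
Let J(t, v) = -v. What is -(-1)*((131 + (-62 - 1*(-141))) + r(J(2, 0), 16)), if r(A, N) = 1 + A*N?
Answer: 211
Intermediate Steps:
-(-1)*((131 + (-62 - 1*(-141))) + r(J(2, 0), 16)) = -(-1)*((131 + (-62 - 1*(-141))) + (1 - 1*0*16)) = -(-1)*((131 + (-62 + 141)) + (1 + 0*16)) = -(-1)*((131 + 79) + (1 + 0)) = -(-1)*(210 + 1) = -(-1)*211 = -1*(-211) = 211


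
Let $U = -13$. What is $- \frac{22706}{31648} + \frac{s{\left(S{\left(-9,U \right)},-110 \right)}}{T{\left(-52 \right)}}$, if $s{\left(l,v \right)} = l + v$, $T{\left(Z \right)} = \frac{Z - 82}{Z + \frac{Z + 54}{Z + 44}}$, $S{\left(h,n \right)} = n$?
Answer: $- \frac{51609097}{1060208} \approx -48.678$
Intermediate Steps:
$T{\left(Z \right)} = \frac{-82 + Z}{Z + \frac{54 + Z}{44 + Z}}$
$- \frac{22706}{31648} + \frac{s{\left(S{\left(-9,U \right)},-110 \right)}}{T{\left(-52 \right)}} = - \frac{22706}{31648} + \frac{-13 - 110}{\frac{1}{54 + \left(-52\right)^{2} + 45 \left(-52\right)} \left(-3608 + \left(-52\right)^{2} - -1976\right)} = \left(-22706\right) \frac{1}{31648} - \frac{123}{\frac{1}{54 + 2704 - 2340} \left(-3608 + 2704 + 1976\right)} = - \frac{11353}{15824} - \frac{123}{\frac{1}{418} \cdot 1072} = - \frac{11353}{15824} - \frac{123}{\frac{536}{209}} = - \frac{11353}{15824} - \frac{25707}{536} = - \frac{51609097}{1060208}$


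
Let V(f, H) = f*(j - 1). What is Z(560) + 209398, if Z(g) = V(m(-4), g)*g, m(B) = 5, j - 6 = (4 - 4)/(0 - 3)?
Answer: 223398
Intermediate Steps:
j = 6 (j = 6 + (4 - 4)/(0 - 3) = 6 + 0/(-3) = 6 + 0*(-1/3) = 6 + 0 = 6)
V(f, H) = 5*f (V(f, H) = f*(6 - 1) = f*5 = 5*f)
Z(g) = 25*g (Z(g) = (5*5)*g = 25*g)
Z(560) + 209398 = 25*560 + 209398 = 14000 + 209398 = 223398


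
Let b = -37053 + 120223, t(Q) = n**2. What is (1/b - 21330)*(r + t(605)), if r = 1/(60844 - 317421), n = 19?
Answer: -82158496131270652/10669754545 ≈ -7.7001e+6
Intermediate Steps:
t(Q) = 361 (t(Q) = 19**2 = 361)
r = -1/256577 (r = 1/(-256577) = -1/256577 ≈ -3.8975e-6)
b = 83170
(1/b - 21330)*(r + t(605)) = (1/83170 - 21330)*(-1/256577 + 361) = (1/83170 - 21330)*(92624296/256577) = -1774016099/83170*92624296/256577 = -82158496131270652/10669754545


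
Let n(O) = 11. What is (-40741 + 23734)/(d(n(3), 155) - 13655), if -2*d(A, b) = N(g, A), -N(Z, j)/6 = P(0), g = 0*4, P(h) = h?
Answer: 17007/13655 ≈ 1.2455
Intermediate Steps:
g = 0
N(Z, j) = 0 (N(Z, j) = -6*0 = 0)
d(A, b) = 0 (d(A, b) = -½*0 = 0)
(-40741 + 23734)/(d(n(3), 155) - 13655) = (-40741 + 23734)/(0 - 13655) = -17007/(-13655) = -17007*(-1/13655) = 17007/13655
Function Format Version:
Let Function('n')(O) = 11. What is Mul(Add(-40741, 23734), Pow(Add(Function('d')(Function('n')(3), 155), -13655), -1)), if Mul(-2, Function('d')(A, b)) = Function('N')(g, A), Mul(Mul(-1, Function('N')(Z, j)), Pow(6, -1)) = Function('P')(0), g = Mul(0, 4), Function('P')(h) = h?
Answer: Rational(17007, 13655) ≈ 1.2455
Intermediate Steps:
g = 0
Function('N')(Z, j) = 0 (Function('N')(Z, j) = Mul(-6, 0) = 0)
Function('d')(A, b) = 0 (Function('d')(A, b) = Mul(Rational(-1, 2), 0) = 0)
Mul(Add(-40741, 23734), Pow(Add(Function('d')(Function('n')(3), 155), -13655), -1)) = Mul(Add(-40741, 23734), Pow(Add(0, -13655), -1)) = Mul(-17007, Pow(-13655, -1)) = Mul(-17007, Rational(-1, 13655)) = Rational(17007, 13655)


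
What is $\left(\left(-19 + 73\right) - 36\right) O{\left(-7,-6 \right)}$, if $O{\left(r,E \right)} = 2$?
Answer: $36$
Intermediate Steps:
$\left(\left(-19 + 73\right) - 36\right) O{\left(-7,-6 \right)} = \left(\left(-19 + 73\right) - 36\right) 2 = \left(54 - 36\right) 2 = 18 \cdot 2 = 36$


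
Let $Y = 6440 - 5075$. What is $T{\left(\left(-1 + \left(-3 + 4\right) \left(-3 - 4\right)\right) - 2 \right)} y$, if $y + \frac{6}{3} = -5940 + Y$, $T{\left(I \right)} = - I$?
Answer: $-45770$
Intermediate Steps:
$Y = 1365$
$y = -4577$ ($y = -2 + \left(-5940 + 1365\right) = -2 - 4575 = -4577$)
$T{\left(\left(-1 + \left(-3 + 4\right) \left(-3 - 4\right)\right) - 2 \right)} y = - (\left(-1 + \left(-3 + 4\right) \left(-3 - 4\right)\right) - 2) \left(-4577\right) = - (\left(-1 + 1 \left(-7\right)\right) - 2) \left(-4577\right) = - (\left(-1 - 7\right) - 2) \left(-4577\right) = - (-8 - 2) \left(-4577\right) = \left(-1\right) \left(-10\right) \left(-4577\right) = 10 \left(-4577\right) = -45770$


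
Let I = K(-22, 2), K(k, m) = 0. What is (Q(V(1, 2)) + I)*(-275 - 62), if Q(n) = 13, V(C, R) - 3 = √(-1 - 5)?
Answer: -4381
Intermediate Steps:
V(C, R) = 3 + I*√6 (V(C, R) = 3 + √(-1 - 5) = 3 + √(-6) = 3 + I*√6)
I = 0
(Q(V(1, 2)) + I)*(-275 - 62) = (13 + 0)*(-275 - 62) = 13*(-337) = -4381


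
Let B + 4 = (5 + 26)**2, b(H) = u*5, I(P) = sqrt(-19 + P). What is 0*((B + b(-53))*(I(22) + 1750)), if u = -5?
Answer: 0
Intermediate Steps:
b(H) = -25 (b(H) = -5*5 = -25)
B = 957 (B = -4 + (5 + 26)**2 = -4 + 31**2 = -4 + 961 = 957)
0*((B + b(-53))*(I(22) + 1750)) = 0*((957 - 25)*(sqrt(-19 + 22) + 1750)) = 0*(932*(sqrt(3) + 1750)) = 0*(932*(1750 + sqrt(3))) = 0*(1631000 + 932*sqrt(3)) = 0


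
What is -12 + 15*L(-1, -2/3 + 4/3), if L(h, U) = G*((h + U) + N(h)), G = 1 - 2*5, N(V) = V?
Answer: 168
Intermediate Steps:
G = -9 (G = 1 - 10 = -9)
L(h, U) = -18*h - 9*U (L(h, U) = -9*((h + U) + h) = -9*((U + h) + h) = -9*(U + 2*h) = -18*h - 9*U)
-12 + 15*L(-1, -2/3 + 4/3) = -12 + 15*(-18*(-1) - 9*(-2/3 + 4/3)) = -12 + 15*(18 - 9*(-2*1/3 + 4*(1/3))) = -12 + 15*(18 - 9*(-2/3 + 4/3)) = -12 + 15*(18 - 9*2/3) = -12 + 15*(18 - 6) = -12 + 15*12 = -12 + 180 = 168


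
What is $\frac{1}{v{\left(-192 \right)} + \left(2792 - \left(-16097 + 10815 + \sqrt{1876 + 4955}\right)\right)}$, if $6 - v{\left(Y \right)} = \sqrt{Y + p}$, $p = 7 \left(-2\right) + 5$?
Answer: $- \frac{1}{-8080 + 3 \sqrt{759} + i \sqrt{201}} \approx 0.00012504 + 2.2167 \cdot 10^{-7} i$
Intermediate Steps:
$p = -9$ ($p = -14 + 5 = -9$)
$v{\left(Y \right)} = 6 - \sqrt{-9 + Y}$ ($v{\left(Y \right)} = 6 - \sqrt{Y - 9} = 6 - \sqrt{-9 + Y}$)
$\frac{1}{v{\left(-192 \right)} + \left(2792 - \left(-16097 + 10815 + \sqrt{1876 + 4955}\right)\right)} = \frac{1}{\left(6 - \sqrt{-9 - 192}\right) + \left(2792 - \left(-16097 + 10815 + \sqrt{1876 + 4955}\right)\right)} = \frac{1}{\left(6 - \sqrt{-201}\right) + \left(2792 + \left(\left(5596 - \sqrt{6831}\right) - \left(-10501 + 10815\right)\right)\right)} = \frac{1}{\left(6 - i \sqrt{201}\right) + \left(2792 + \left(\left(5596 - 3 \sqrt{759}\right) - 314\right)\right)} = \frac{1}{\left(6 - i \sqrt{201}\right) + \left(2792 + \left(5282 - 3 \sqrt{759}\right)\right)} = \frac{1}{\left(6 - i \sqrt{201}\right) + \left(8074 - 3 \sqrt{759}\right)} = \frac{1}{8080 - 3 \sqrt{759} - i \sqrt{201}}$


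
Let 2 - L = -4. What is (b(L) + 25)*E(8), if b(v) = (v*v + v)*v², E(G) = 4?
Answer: 6148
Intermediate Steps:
L = 6 (L = 2 - 1*(-4) = 2 + 4 = 6)
b(v) = v²*(v + v²) (b(v) = (v² + v)*v² = (v + v²)*v² = v²*(v + v²))
(b(L) + 25)*E(8) = (6³*(1 + 6) + 25)*4 = (216*7 + 25)*4 = (1512 + 25)*4 = 1537*4 = 6148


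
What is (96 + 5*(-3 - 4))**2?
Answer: 3721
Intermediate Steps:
(96 + 5*(-3 - 4))**2 = (96 + 5*(-7))**2 = (96 - 35)**2 = 61**2 = 3721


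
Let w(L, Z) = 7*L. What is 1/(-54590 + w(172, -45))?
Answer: -1/53386 ≈ -1.8732e-5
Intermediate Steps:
1/(-54590 + w(172, -45)) = 1/(-54590 + 7*172) = 1/(-54590 + 1204) = 1/(-53386) = -1/53386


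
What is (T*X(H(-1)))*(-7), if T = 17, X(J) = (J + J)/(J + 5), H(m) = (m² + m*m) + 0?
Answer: -68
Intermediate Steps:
H(m) = 2*m² (H(m) = (m² + m²) + 0 = 2*m² + 0 = 2*m²)
X(J) = 2*J/(5 + J) (X(J) = (2*J)/(5 + J) = 2*J/(5 + J))
(T*X(H(-1)))*(-7) = (17*(2*(2*(-1)²)/(5 + 2*(-1)²)))*(-7) = (17*(2*(2*1)/(5 + 2*1)))*(-7) = (17*(2*2/(5 + 2)))*(-7) = (17*(2*2/7))*(-7) = (17*(2*2*(⅐)))*(-7) = (17*(4/7))*(-7) = (68/7)*(-7) = -68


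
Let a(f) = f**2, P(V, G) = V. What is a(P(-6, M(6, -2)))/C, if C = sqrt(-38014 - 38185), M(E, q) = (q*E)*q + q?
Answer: -36*I*sqrt(76199)/76199 ≈ -0.13042*I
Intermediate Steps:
M(E, q) = q + E*q**2 (M(E, q) = (E*q)*q + q = E*q**2 + q = q + E*q**2)
C = I*sqrt(76199) (C = sqrt(-76199) = I*sqrt(76199) ≈ 276.04*I)
a(P(-6, M(6, -2)))/C = (-6)**2/((I*sqrt(76199))) = 36*(-I*sqrt(76199)/76199) = -36*I*sqrt(76199)/76199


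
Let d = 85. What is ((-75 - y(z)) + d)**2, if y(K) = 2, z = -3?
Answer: 64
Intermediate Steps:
((-75 - y(z)) + d)**2 = ((-75 - 1*2) + 85)**2 = ((-75 - 2) + 85)**2 = (-77 + 85)**2 = 8**2 = 64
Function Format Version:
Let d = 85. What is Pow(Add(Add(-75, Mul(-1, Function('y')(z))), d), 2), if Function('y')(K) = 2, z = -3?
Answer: 64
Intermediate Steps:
Pow(Add(Add(-75, Mul(-1, Function('y')(z))), d), 2) = Pow(Add(Add(-75, Mul(-1, 2)), 85), 2) = Pow(Add(Add(-75, -2), 85), 2) = Pow(Add(-77, 85), 2) = Pow(8, 2) = 64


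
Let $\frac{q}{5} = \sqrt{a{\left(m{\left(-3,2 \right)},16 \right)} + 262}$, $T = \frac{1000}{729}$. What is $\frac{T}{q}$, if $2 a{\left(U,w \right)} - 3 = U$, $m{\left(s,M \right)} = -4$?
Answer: $\frac{200 \sqrt{1046}}{381267} \approx 0.016966$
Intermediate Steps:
$a{\left(U,w \right)} = \frac{3}{2} + \frac{U}{2}$
$T = \frac{1000}{729}$ ($T = 1000 \cdot \frac{1}{729} = \frac{1000}{729} \approx 1.3717$)
$q = \frac{5 \sqrt{1046}}{2}$ ($q = 5 \sqrt{\left(\frac{3}{2} + \frac{1}{2} \left(-4\right)\right) + 262} = 5 \sqrt{\left(\frac{3}{2} - 2\right) + 262} = 5 \sqrt{- \frac{1}{2} + 262} = 5 \sqrt{\frac{523}{2}} = 5 \frac{\sqrt{1046}}{2} = \frac{5 \sqrt{1046}}{2} \approx 80.855$)
$\frac{T}{q} = \frac{1000}{729 \frac{5 \sqrt{1046}}{2}} = \frac{1000 \frac{\sqrt{1046}}{2615}}{729} = \frac{200 \sqrt{1046}}{381267}$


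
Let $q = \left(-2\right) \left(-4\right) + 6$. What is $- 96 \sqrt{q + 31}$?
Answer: $- 288 \sqrt{5} \approx -643.99$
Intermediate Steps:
$q = 14$ ($q = 8 + 6 = 14$)
$- 96 \sqrt{q + 31} = - 96 \sqrt{14 + 31} = - 96 \sqrt{45} = - 96 \cdot 3 \sqrt{5} = - 288 \sqrt{5}$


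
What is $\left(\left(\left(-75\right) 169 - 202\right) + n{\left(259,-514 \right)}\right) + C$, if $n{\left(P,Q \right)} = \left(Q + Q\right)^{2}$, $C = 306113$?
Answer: $1350020$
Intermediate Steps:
$n{\left(P,Q \right)} = 4 Q^{2}$ ($n{\left(P,Q \right)} = \left(2 Q\right)^{2} = 4 Q^{2}$)
$\left(\left(\left(-75\right) 169 - 202\right) + n{\left(259,-514 \right)}\right) + C = \left(\left(\left(-75\right) 169 - 202\right) + 4 \left(-514\right)^{2}\right) + 306113 = \left(\left(-12675 - 202\right) + 4 \cdot 264196\right) + 306113 = \left(-12877 + 1056784\right) + 306113 = 1043907 + 306113 = 1350020$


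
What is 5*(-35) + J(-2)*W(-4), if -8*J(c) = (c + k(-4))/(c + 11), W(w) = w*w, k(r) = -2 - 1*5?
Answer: -173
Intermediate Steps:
k(r) = -7 (k(r) = -2 - 5 = -7)
W(w) = w²
J(c) = -(-7 + c)/(8*(11 + c)) (J(c) = -(c - 7)/(8*(c + 11)) = -(-7 + c)/(8*(11 + c)))
5*(-35) + J(-2)*W(-4) = 5*(-35) + ((7 - 1*(-2))/(8*(11 - 2)))*(-4)² = -175 + ((⅛)*(7 + 2)/9)*16 = -175 + ((⅛)*(⅑)*9)*16 = -175 + (⅛)*16 = -175 + 2 = -173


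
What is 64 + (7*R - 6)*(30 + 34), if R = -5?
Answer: -2560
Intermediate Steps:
64 + (7*R - 6)*(30 + 34) = 64 + (7*(-5) - 6)*(30 + 34) = 64 + (-35 - 6)*64 = 64 - 41*64 = 64 - 2624 = -2560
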